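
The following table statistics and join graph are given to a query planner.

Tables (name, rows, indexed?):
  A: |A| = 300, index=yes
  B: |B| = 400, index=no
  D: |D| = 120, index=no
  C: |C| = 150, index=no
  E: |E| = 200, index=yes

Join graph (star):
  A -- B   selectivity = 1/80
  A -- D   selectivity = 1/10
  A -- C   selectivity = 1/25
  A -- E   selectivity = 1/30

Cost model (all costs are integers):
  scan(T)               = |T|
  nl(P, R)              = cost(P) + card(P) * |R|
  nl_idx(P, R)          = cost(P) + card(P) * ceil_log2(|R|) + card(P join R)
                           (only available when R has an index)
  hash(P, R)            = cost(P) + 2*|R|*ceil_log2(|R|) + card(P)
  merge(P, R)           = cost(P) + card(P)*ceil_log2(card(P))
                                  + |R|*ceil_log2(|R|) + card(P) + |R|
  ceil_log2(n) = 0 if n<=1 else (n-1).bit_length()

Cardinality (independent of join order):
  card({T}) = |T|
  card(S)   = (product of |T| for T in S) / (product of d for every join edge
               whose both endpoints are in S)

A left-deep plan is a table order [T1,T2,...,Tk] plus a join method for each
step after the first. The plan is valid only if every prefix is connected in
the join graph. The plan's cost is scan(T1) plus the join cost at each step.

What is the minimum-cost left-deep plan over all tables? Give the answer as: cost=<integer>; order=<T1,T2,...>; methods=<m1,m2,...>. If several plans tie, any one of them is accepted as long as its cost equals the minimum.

cost=83280; order=B,A,C,E,D; methods=nl_idx,hash,hash,hash

Selinger DP (subsets sized 1..n):
  {A}: scan cost=300, card=300
  {B}: scan cost=400, card=400
  {D}: scan cost=120, card=120
  {C}: scan cost=150, card=150
  {E}: scan cost=200, card=200
  {AB}: card=1500; try (A,nl_idx)→5500, (A,hash)→6200, (B,merge)→7300, (A,merge)→7400, (B,hash)→7800, (B,nl)→120300 …(+1); best=5500 via (A,nl_idx)
  {AD}: card=3600; try (D,hash)→2280, (A,merge)→4080, (D,merge)→4260, (A,nl_idx)→4800, (A,hash)→5640, (A,nl)→36120 …(+1); best=2280 via (D,hash)
  {AC}: card=1800; try (C,hash)→3000, (A,nl_idx)→3300, (A,merge)→4500, (C,merge)→4650, (A,hash)→5700, (A,nl)→45150 …(+1); best=3000 via (C,hash)
  {AE}: card=2000; try (E,hash)→3800, (A,nl_idx)→4000, (E,nl_idx)→4700, (A,merge)→5000, (E,merge)→5100, (A,hash)→5800 …(+2); best=3800 via (E,hash)
  {ABD}: card=18000; try (D,hash)→8680, (B,hash)→13080, (D,merge)→24460, (B,merge)→53080, (D,nl)→185500, (B,nl)→1442280; best=8680 via (D,hash)
  {ABC}: card=9000; try (C,hash)→9400, (B,hash)→12000, (C,merge)→24850, (B,merge)→28600, (C,nl)→230500, (B,nl)→723000; best=9400 via (C,hash)
  {ABE}: card=10000; try (E,hash)→10200, (B,hash)→13000, (E,merge)→25300, (E,nl_idx)→27500, (B,merge)→31800, (E,nl)→305500 …(+1); best=10200 via (E,hash)
  {ACD}: card=21600; try (D,hash)→6480, (C,hash)→8280, (D,merge)→25560, (C,merge)→50430, (D,nl)→219000, (C,nl)→542280; best=6480 via (D,hash)
  {ADE}: card=24000; try (D,hash)→7480, (E,hash)→9080, (D,merge)→28760, (E,merge)→50880, (E,nl_idx)→55080, (D,nl)→243800 …(+1); best=7480 via (D,hash)
  {ACE}: card=12000; try (E,hash)→8000, (C,hash)→8200, (E,merge)→26400, (C,merge)→29150, (E,nl_idx)→29400, (C,nl)→303800 …(+1); best=8000 via (E,hash)
  {ABCD}: card=108000; try (D,hash)→20080, (C,hash)→29080, (B,hash)→35280, (D,merge)→145360, (C,merge)→298030, (B,merge)→356080 …(+3); best=20080 via (D,hash)
  {ABDE}: card=120000; try (D,hash)→21880, (E,hash)→29880, (B,hash)→38680, (D,merge)→161160, (E,nl_idx)→272680, (E,merge)→298480 …(+4); best=21880 via (D,hash)
  {ABCE}: card=60000; try (E,hash)→21600, (C,hash)→22600, (B,hash)→27200, (E,nl_idx)→141400, (E,merge)→146200, (C,merge)→161550 …(+4); best=21600 via (E,hash)
  {ACDE}: card=144000; try (D,hash)→21680, (E,hash)→31280, (C,hash)→33880, (D,merge)→188960, (E,nl_idx)→323280, (E,merge)→353880 …(+4); best=21680 via (D,hash)
  {ABCDE}: card=720000; try (D,hash)→83280, (E,hash)→131280, (C,hash)→144280, (B,hash)→172880, (D,merge)→1042560, (E,nl_idx)→1604080 …(+7); best=83280 via (D,hash)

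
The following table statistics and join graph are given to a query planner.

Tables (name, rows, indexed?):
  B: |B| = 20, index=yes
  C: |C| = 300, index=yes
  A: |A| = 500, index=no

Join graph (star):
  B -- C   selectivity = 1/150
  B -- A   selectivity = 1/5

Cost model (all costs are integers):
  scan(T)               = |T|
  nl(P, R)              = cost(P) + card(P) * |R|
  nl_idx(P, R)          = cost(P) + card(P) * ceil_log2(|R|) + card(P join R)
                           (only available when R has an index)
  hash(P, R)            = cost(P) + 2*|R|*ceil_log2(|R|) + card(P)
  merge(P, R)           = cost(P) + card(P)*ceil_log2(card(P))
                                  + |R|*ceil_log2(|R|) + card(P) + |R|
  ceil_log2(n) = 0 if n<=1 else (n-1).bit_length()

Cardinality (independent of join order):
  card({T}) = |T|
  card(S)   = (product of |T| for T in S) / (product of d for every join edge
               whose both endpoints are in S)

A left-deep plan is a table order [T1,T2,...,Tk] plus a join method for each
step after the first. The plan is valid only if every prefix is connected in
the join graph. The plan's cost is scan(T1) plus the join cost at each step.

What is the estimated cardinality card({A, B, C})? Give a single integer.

4000

Tables in S: A(500), B(20), C(300)
Edges inside S: B-C(d=150), B-A(d=5)
numerator = 500 * 20 * 300 = 3000000
denominator = 150 * 5 = 750
card(S) = 3000000 / 750 = 4000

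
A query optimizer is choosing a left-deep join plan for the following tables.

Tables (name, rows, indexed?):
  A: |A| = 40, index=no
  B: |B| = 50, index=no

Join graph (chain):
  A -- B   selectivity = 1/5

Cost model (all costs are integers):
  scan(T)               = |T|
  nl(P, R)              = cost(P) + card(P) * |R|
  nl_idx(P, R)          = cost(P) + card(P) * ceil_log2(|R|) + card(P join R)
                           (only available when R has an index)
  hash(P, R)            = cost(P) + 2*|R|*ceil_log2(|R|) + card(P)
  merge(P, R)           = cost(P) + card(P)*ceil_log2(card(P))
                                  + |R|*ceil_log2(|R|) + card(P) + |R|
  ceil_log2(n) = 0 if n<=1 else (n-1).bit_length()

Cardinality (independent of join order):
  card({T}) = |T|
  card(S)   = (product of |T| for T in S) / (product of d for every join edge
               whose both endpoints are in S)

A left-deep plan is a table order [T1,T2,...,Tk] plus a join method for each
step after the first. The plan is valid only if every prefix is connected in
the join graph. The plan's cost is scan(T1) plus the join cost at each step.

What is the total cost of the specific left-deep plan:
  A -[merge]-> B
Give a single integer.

670

step 1: scan A: cost=40, card=40
step 2: join B via merge
    card(P join B) = 40*50/(5) = 400
    cost = 40 + 40*6 + 50*6 + 40 + 50 = 670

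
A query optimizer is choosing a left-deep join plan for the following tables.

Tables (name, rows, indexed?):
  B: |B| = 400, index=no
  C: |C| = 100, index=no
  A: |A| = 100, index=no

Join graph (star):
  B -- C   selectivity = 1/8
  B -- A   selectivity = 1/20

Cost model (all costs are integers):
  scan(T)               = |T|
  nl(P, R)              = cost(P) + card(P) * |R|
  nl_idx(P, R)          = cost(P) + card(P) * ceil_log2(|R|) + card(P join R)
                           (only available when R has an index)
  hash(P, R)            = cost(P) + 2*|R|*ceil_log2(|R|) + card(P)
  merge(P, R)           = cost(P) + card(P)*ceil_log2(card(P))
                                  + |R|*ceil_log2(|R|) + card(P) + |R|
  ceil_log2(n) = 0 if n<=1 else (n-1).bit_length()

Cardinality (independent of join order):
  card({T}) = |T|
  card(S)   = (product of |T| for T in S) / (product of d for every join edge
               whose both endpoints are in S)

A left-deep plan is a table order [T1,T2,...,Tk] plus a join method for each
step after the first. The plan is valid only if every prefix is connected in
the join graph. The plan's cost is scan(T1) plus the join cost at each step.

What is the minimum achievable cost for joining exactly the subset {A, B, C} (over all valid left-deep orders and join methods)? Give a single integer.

5600

Selinger DP over subsets of {A,B,C}:
  {B}: scan cost=400, card=400
  {C}: scan cost=100, card=100
  {A}: scan cost=100, card=100
  {BC}: card=5000; try (C,hash)→2200, (B,merge)→4900, (C,merge)→5200, (B,hash)→7400, (B,nl)→40100, (C,nl)→40400; best=2200 via (C,hash)
  {AB}: card=2000; try (A,hash)→2200, (B,merge)→4900, (A,merge)→5200, (B,hash)→7400, (B,nl)→40100, (A,nl)→40400; best=2200 via (A,hash)
  {ABC}: card=25000; try (C,hash)→5600, (A,hash)→8600, (C,merge)→27000, (A,merge)→73000, (C,nl)→202200, (A,nl)→502200; best=5600 via (C,hash)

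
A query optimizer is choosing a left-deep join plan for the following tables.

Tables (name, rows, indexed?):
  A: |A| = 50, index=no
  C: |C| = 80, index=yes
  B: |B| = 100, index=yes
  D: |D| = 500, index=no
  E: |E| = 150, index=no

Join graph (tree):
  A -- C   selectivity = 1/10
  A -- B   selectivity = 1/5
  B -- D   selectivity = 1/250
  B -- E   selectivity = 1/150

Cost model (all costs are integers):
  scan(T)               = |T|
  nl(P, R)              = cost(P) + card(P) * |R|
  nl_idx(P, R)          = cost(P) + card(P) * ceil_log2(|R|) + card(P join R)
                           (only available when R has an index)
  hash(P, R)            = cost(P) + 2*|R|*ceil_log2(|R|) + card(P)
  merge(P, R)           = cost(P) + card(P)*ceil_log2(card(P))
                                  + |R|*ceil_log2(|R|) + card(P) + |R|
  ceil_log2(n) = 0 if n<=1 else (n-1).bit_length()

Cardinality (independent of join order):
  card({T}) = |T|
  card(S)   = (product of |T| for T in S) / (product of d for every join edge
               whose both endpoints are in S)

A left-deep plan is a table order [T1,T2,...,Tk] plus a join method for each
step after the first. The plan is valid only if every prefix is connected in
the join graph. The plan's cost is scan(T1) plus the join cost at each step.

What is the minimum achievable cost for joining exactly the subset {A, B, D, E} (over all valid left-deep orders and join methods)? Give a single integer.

5800

Selinger DP over subsets of {A,B,D,E}:
  {A}: scan cost=50, card=50
  {B}: scan cost=100, card=100
  {D}: scan cost=500, card=500
  {E}: scan cost=150, card=150
  {AB}: card=1000; try (A,hash)→800, (B,merge)→1200, (A,merge)→1250, (B,nl_idx)→1400, (B,hash)→1500, (B,nl)→5050 …(+1); best=800 via (A,hash)
  {BD}: card=200; try (B,hash)→2400, (B,nl_idx)→4200, (D,merge)→5900, (B,merge)→6300, (D,hash)→9200, (D,nl)→50100 …(+1); best=2400 via (B,hash)
  {BE}: card=100; try (B,nl_idx)→1300, (B,hash)→1700, (E,merge)→2250, (B,merge)→2300, (E,hash)→2600, (E,nl)→15100 …(+1); best=1300 via (B,nl_idx)
  {ABD}: card=2000; try (A,hash)→3200, (A,merge)→4550, (D,hash)→10800, (A,nl)→12400, (D,merge)→16800, (D,nl)→500800; best=3200 via (A,hash)
  {ABE}: card=1000; try (A,hash)→2000, (A,merge)→2450, (E,hash)→4200, (A,nl)→6300, (E,merge)→13150, (E,nl)→150800; best=2000 via (A,hash)
  {BDE}: card=200; try (E,hash)→5000, (E,merge)→5550, (D,merge)→7100, (D,hash)→10400, (E,nl)→32400, (D,nl)→51300; best=5000 via (E,hash)
  {ABDE}: card=2000; try (A,hash)→5800, (A,merge)→7150, (E,hash)→7600, (D,hash)→12000, (A,nl)→15000, (D,merge)→18000 …(+3); best=5800 via (A,hash)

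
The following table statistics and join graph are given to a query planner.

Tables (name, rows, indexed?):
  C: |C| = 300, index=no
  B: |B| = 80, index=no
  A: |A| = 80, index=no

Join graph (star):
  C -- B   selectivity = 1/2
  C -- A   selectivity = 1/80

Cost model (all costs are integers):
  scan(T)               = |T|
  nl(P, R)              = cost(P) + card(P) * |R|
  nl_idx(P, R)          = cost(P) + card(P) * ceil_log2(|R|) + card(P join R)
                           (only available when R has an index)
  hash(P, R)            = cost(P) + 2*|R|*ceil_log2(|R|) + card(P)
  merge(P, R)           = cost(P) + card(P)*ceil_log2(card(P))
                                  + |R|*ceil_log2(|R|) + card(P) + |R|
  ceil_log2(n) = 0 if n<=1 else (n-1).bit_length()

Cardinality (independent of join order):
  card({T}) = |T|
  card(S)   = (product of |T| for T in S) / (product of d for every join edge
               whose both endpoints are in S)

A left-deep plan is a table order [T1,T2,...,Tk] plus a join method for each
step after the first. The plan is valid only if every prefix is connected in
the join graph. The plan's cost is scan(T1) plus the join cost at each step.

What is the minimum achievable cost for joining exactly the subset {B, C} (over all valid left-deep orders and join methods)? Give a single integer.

Selinger DP over subsets of {B,C}:
  {C}: scan cost=300, card=300
  {B}: scan cost=80, card=80
  {BC}: card=12000; try (B,hash)→1720, (C,merge)→3720, (B,merge)→3940, (C,hash)→5560, (C,nl)→24080, (B,nl)→24300; best=1720 via (B,hash)

1720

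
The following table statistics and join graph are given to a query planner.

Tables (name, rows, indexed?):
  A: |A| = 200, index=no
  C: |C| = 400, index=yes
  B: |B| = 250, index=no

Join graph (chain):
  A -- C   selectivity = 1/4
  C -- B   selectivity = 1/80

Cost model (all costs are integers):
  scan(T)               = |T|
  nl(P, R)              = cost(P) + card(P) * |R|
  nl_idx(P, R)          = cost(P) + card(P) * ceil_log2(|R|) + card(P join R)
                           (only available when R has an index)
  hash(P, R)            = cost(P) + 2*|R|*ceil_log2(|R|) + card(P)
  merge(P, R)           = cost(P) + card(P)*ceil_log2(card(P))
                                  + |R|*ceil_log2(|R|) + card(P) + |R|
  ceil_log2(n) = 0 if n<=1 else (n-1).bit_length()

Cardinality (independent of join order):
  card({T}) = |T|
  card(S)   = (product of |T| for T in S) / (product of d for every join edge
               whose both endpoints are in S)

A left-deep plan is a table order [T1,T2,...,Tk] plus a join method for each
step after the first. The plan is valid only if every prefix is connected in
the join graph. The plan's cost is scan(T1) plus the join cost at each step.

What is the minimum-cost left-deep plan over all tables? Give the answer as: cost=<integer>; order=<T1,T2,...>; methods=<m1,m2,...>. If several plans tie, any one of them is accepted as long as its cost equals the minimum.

Selinger DP (subsets sized 1..n):
  {A}: scan cost=200, card=200
  {C}: scan cost=400, card=400
  {B}: scan cost=250, card=250
  {AC}: card=20000; try (A,hash)→4000, (C,merge)→6000, (A,merge)→6200, (C,hash)→7600, (C,nl_idx)→22000, (C,nl)→80200 …(+1); best=4000 via (A,hash)
  {BC}: card=1250; try (C,nl_idx)→3750, (B,hash)→4800, (C,merge)→6500, (B,merge)→6650, (C,hash)→7700, (C,nl)→100250 …(+1); best=3750 via (C,nl_idx)
  {ABC}: card=62500; try (A,hash)→8200, (A,merge)→20550, (B,hash)→28000, (A,nl)→253750, (B,merge)→326250, (B,nl)→5004000; best=8200 via (A,hash)

cost=8200; order=B,C,A; methods=nl_idx,hash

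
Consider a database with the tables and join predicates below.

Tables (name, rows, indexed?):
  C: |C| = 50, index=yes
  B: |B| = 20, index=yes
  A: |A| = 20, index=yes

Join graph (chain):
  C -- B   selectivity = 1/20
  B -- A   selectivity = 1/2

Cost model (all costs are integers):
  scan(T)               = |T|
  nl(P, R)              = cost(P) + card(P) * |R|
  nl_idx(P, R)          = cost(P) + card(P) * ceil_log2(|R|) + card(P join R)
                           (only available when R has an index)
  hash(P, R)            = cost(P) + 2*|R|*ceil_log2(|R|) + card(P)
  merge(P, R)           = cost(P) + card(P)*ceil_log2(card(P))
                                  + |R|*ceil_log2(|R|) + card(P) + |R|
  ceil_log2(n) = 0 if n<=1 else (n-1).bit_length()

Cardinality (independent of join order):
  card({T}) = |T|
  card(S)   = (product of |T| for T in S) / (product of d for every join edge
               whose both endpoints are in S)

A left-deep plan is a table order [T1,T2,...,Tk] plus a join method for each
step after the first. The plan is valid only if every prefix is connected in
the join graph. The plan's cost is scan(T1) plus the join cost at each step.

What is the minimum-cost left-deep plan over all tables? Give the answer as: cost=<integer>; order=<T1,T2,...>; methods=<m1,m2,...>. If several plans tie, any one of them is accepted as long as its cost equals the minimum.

cost=440; order=B,C,A; methods=nl_idx,hash

Selinger DP (subsets sized 1..n):
  {C}: scan cost=50, card=50
  {B}: scan cost=20, card=20
  {A}: scan cost=20, card=20
  {BC}: card=50; try (C,nl_idx)→190, (B,hash)→300, (B,nl_idx)→350, (C,merge)→490, (B,merge)→520, (C,hash)→640 …(+2); best=190 via (C,nl_idx)
  {AB}: card=200; try (B,hash)→240, (A,hash)→240, (B,merge)→260, (A,merge)→260, (B,nl_idx)→320, (A,nl_idx)→320 …(+2); best=240 via (B,hash)
  {ABC}: card=500; try (A,hash)→440, (A,merge)→660, (A,nl_idx)→940, (C,hash)→1040, (A,nl)→1190, (C,nl_idx)→1940 …(+2); best=440 via (A,hash)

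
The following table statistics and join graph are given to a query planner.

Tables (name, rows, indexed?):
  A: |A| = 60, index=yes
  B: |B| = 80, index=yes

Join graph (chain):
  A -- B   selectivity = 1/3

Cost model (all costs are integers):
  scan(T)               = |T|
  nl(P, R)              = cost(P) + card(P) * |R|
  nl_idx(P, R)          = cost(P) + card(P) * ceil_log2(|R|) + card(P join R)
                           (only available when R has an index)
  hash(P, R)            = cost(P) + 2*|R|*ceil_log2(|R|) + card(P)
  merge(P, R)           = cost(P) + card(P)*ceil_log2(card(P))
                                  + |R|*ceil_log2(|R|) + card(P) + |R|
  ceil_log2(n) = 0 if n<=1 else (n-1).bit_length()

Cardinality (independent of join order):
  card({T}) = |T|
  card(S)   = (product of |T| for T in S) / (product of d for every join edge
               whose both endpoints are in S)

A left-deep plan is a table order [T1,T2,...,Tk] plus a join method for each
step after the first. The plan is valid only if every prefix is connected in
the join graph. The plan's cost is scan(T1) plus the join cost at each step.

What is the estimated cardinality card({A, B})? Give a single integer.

Tables in S: A(60), B(80)
Edges inside S: A-B(d=3)
numerator = 60 * 80 = 4800
denominator = 3 = 3
card(S) = 4800 / 3 = 1600

1600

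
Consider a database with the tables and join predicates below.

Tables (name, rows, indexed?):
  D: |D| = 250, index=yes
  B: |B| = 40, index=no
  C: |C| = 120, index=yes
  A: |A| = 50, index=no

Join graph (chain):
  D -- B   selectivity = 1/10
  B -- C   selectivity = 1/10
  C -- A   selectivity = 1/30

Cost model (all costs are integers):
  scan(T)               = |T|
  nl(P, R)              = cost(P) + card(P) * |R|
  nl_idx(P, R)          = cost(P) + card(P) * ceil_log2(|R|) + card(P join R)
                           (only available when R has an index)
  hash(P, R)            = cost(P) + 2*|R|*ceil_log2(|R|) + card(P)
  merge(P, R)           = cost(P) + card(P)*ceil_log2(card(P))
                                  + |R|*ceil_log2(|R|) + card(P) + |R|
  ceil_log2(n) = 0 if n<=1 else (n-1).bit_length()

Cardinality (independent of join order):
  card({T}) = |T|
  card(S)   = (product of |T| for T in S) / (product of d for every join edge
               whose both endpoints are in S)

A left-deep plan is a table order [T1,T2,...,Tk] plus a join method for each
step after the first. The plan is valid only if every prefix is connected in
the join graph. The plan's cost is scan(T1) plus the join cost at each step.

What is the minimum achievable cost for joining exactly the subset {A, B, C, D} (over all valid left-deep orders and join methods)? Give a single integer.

Selinger DP over subsets of {A,B,C,D}:
  {D}: scan cost=250, card=250
  {B}: scan cost=40, card=40
  {C}: scan cost=120, card=120
  {A}: scan cost=50, card=50
  {BD}: card=1000; try (B,hash)→980, (D,nl_idx)→1360, (D,merge)→2570, (B,merge)→2780, (D,hash)→4080, (D,nl)→10040 …(+1); best=980 via (B,hash)
  {BC}: card=480; try (B,hash)→720, (C,nl_idx)→800, (C,merge)→1280, (B,merge)→1360, (C,hash)→1760, (C,nl)→4840 …(+1); best=720 via (B,hash)
  {AC}: card=200; try (C,nl_idx)→600, (A,hash)→840, (C,merge)→1360, (A,merge)→1430, (C,hash)→1780, (C,nl)→6050 …(+1); best=600 via (C,nl_idx)
  {BCD}: card=12000; try (C,hash)→3660, (D,hash)→5200, (D,merge)→7770, (C,merge)→12940, (D,nl_idx)→16560, (C,nl_idx)→19980 …(+2); best=3660 via (C,hash)
  {ABC}: card=800; try (B,hash)→1280, (A,hash)→1800, (B,merge)→2680, (A,merge)→5870, (B,nl)→8600, (A,nl)→24720; best=1280 via (B,hash)
  {ABCD}: card=20000; try (D,hash)→6080, (D,merge)→12330, (A,hash)→16260, (D,nl_idx)→27680, (A,merge)→184010, (D,nl)→201280 …(+1); best=6080 via (D,hash)

6080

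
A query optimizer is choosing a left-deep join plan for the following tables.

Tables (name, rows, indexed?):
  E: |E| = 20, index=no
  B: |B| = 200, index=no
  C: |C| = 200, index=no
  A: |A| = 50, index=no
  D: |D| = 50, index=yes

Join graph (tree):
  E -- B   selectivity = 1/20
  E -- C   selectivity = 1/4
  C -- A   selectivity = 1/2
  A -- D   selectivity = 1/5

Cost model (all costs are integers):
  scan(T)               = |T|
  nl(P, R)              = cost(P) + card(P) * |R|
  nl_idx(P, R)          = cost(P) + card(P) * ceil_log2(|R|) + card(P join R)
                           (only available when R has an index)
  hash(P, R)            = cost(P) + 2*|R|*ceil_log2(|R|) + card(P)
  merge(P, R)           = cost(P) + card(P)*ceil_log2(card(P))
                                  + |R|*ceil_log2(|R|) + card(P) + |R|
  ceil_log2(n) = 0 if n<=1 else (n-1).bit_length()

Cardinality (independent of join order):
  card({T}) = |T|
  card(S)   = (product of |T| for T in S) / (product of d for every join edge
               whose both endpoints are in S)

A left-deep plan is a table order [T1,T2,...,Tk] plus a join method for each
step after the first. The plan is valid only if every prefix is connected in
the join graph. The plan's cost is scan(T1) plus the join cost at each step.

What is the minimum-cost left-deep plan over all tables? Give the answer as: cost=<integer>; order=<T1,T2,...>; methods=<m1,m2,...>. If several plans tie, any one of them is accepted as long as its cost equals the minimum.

Selinger DP (subsets sized 1..n):
  {E}: scan cost=20, card=20
  {B}: scan cost=200, card=200
  {C}: scan cost=200, card=200
  {A}: scan cost=50, card=50
  {D}: scan cost=50, card=50
  {BE}: card=200; try (E,hash)→600, (B,merge)→1940, (E,merge)→2120, (B,hash)→3240, (B,nl)→4020, (E,nl)→4200; best=600 via (E,hash)
  {CE}: card=1000; try (E,hash)→600, (C,merge)→1940, (E,merge)→2120, (C,hash)→3240, (C,nl)→4020, (E,nl)→4200; best=600 via (E,hash)
  {AC}: card=5000; try (A,hash)→1000, (C,merge)→2200, (A,merge)→2350, (C,hash)→3300, (C,nl)→10050, (A,nl)→10200; best=1000 via (A,hash)
  {AD}: card=500; try (D,hash)→700, (A,hash)→700, (D,merge)→750, (A,merge)→750, (D,nl_idx)→850, (D,nl)→2550 …(+1); best=700 via (D,hash)
  {BCE}: card=10000; try (C,hash)→4000, (C,merge)→4200, (B,hash)→4800, (B,merge)→13400, (C,nl)→40600, (B,nl)→200600; best=4000 via (C,hash)
  {ACE}: card=25000; try (A,hash)→2200, (E,hash)→6200, (A,merge)→11950, (A,nl)→50600, (E,merge)→71120, (E,nl)→101000; best=2200 via (A,hash)
  {ACD}: card=50000; try (C,hash)→4400, (D,hash)→6600, (C,merge)→7500, (D,merge)→71350, (D,nl_idx)→81000, (C,nl)→100700 …(+1); best=4400 via (C,hash)
  {ABCE}: card=250000; try (A,hash)→14600, (B,hash)→30400, (A,merge)→154350, (B,merge)→404000, (A,nl)→504000, (B,nl)→5002200; best=14600 via (A,hash)
  {ACDE}: card=250000; try (D,hash)→27800, (E,hash)→54600, (D,nl_idx)→402200, (D,merge)→402550, (E,merge)→854520, (E,nl)→1004400 …(+1); best=27800 via (D,hash)
  {ABCDE}: card=2500000; try (D,hash)→265200, (B,hash)→281000, (D,nl_idx)→4014600, (D,merge)→4764950, (B,merge)→4779600, (D,nl)→12514600 …(+1); best=265200 via (D,hash)

cost=265200; order=B,E,C,A,D; methods=hash,hash,hash,hash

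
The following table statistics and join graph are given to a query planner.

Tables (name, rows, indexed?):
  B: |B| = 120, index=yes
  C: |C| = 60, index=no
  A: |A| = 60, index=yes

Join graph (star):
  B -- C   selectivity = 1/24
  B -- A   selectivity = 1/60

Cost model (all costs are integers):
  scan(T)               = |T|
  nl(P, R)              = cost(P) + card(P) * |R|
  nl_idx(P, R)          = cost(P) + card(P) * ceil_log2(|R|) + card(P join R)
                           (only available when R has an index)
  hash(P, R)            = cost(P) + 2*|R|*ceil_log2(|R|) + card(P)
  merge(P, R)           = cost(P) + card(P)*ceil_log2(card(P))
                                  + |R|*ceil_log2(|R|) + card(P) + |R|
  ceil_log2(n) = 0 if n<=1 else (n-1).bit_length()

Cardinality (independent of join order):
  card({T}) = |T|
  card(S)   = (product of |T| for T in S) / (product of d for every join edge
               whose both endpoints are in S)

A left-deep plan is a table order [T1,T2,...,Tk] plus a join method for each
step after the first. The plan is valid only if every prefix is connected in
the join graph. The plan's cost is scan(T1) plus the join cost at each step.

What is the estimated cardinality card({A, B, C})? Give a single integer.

300

Tables in S: A(60), B(120), C(60)
Edges inside S: B-C(d=24), B-A(d=60)
numerator = 60 * 120 * 60 = 432000
denominator = 24 * 60 = 1440
card(S) = 432000 / 1440 = 300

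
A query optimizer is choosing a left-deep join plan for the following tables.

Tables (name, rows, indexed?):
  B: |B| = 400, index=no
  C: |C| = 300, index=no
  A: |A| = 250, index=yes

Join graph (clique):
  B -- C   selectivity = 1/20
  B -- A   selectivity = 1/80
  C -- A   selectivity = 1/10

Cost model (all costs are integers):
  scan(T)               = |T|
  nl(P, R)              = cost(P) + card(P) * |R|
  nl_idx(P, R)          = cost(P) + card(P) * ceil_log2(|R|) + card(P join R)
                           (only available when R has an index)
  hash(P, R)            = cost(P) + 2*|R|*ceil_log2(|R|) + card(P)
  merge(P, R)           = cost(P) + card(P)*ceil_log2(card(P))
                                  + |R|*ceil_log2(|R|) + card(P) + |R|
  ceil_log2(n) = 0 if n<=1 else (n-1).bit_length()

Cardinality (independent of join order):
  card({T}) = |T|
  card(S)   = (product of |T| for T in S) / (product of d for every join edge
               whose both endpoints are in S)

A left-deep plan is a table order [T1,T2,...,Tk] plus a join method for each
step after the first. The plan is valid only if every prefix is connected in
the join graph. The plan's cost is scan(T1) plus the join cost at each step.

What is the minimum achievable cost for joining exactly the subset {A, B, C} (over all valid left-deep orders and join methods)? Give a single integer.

11450

Selinger DP over subsets of {A,B,C}:
  {B}: scan cost=400, card=400
  {C}: scan cost=300, card=300
  {A}: scan cost=250, card=250
  {BC}: card=6000; try (C,hash)→6200, (B,merge)→7300, (C,merge)→7400, (B,hash)→7800, (B,nl)→120300, (C,nl)→120400; best=6200 via (C,hash)
  {AB}: card=1250; try (A,hash)→4800, (A,nl_idx)→4850, (B,merge)→6500, (A,merge)→6650, (B,hash)→7700, (B,nl)→100250 …(+1); best=4800 via (A,hash)
  {AC}: card=7500; try (A,hash)→4600, (C,merge)→5500, (A,merge)→5550, (C,hash)→5900, (A,nl_idx)→10200, (C,nl)→75250 …(+1); best=4600 via (A,hash)
  {ABC}: card=1875; try (C,hash)→11450, (A,hash)→16200, (B,hash)→19300, (C,merge)→22800, (A,nl_idx)→56075, (A,merge)→92450 …(+4); best=11450 via (C,hash)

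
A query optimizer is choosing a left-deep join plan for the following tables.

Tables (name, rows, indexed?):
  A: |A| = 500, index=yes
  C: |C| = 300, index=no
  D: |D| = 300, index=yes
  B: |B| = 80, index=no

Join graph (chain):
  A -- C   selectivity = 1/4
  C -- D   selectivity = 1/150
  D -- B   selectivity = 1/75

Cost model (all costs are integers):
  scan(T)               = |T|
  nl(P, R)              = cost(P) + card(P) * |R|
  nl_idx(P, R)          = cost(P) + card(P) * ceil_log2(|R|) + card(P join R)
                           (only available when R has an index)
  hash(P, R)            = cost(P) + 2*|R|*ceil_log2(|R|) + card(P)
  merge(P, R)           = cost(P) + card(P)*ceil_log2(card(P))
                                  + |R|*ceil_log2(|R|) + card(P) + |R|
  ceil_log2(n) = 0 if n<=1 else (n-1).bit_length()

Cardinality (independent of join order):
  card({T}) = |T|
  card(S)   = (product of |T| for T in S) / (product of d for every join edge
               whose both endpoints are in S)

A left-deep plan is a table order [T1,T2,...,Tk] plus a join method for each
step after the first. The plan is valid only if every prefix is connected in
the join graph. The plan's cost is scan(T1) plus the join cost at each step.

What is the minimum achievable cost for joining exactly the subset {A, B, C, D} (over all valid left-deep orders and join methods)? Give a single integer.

Selinger DP over subsets of {A,B,C,D}:
  {A}: scan cost=500, card=500
  {C}: scan cost=300, card=300
  {D}: scan cost=300, card=300
  {B}: scan cost=80, card=80
  {AC}: card=37500; try (C,hash)→6400, (A,merge)→8300, (C,merge)→8500, (A,hash)→9600, (A,nl_idx)→40500, (A,nl)→150300 …(+1); best=6400 via (C,hash)
  {CD}: card=600; try (D,nl_idx)→3600, (D,hash)→6000, (C,hash)→6000, (D,merge)→6300, (C,merge)→6300, (D,nl)→90300 …(+1); best=3600 via (D,nl_idx)
  {BD}: card=320; try (D,nl_idx)→1120, (B,hash)→1720, (D,merge)→3720, (B,merge)→3940, (D,hash)→5560, (D,nl)→24080 …(+1); best=1120 via (D,nl_idx)
  {ACD}: card=75000; try (A,hash)→13200, (A,merge)→15200, (D,hash)→49300, (A,nl_idx)→84000, (A,nl)→303600, (D,nl_idx)→418900 …(+2); best=13200 via (A,hash)
  {BCD}: card=640; try (B,hash)→5320, (C,hash)→6840, (C,merge)→7320, (B,merge)→10840, (B,nl)→51600, (C,nl)→97120; best=5320 via (B,hash)
  {ABCD}: card=80000; try (A,hash)→14960, (A,merge)→17360, (B,hash)→89320, (A,nl_idx)→91080, (A,nl)→325320, (B,merge)→1363840 …(+1); best=14960 via (A,hash)

14960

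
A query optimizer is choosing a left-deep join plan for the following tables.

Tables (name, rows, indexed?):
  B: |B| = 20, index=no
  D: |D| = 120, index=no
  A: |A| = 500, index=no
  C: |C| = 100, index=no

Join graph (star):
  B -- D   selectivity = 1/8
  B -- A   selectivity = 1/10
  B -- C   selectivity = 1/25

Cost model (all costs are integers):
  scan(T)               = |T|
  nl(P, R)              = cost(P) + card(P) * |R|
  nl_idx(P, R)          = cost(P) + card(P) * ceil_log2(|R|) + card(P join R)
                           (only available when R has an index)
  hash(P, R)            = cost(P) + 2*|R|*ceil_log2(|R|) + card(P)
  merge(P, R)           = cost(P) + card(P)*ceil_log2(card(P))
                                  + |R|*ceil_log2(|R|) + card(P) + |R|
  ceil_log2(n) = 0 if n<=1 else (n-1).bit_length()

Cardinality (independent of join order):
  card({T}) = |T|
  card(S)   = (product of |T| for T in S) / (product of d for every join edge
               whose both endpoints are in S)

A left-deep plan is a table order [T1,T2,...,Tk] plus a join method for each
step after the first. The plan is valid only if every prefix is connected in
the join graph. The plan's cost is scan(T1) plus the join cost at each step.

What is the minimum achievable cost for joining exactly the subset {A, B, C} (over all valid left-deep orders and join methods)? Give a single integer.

Selinger DP over subsets of {A,B,C}:
  {B}: scan cost=20, card=20
  {A}: scan cost=500, card=500
  {C}: scan cost=100, card=100
  {AB}: card=1000; try (B,hash)→1200, (A,merge)→5140, (B,merge)→5620, (A,hash)→9040, (A,nl)→10020, (B,nl)→10500; best=1200 via (B,hash)
  {BC}: card=80; try (B,hash)→400, (C,merge)→940, (B,merge)→1020, (C,hash)→1440, (C,nl)→2020, (B,nl)→2100; best=400 via (B,hash)
  {ABC}: card=4000; try (C,hash)→3600, (A,merge)→6040, (A,hash)→9480, (C,merge)→13000, (A,nl)→40400, (C,nl)→101200; best=3600 via (C,hash)

3600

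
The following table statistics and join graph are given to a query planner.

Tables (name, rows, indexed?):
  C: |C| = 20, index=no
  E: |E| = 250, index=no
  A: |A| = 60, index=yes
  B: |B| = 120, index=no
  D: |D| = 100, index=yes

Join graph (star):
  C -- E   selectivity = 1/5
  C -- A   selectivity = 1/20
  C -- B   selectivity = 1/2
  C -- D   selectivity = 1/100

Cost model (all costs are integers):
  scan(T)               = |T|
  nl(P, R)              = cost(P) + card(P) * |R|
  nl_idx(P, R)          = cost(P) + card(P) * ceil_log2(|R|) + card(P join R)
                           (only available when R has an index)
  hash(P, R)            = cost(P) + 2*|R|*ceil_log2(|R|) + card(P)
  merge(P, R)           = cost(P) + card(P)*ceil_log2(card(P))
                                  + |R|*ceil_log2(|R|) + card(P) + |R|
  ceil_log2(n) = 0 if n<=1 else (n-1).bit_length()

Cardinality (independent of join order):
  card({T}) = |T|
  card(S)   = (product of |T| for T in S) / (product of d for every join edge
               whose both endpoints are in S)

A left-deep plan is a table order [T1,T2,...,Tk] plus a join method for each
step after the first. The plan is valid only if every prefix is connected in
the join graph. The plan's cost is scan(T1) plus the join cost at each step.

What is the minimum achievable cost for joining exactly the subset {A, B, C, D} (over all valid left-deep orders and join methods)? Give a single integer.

1740

Selinger DP over subsets of {A,B,C,D}:
  {C}: scan cost=20, card=20
  {A}: scan cost=60, card=60
  {B}: scan cost=120, card=120
  {D}: scan cost=100, card=100
  {AC}: card=60; try (A,nl_idx)→200, (C,hash)→320, (A,merge)→560, (C,merge)→600, (A,hash)→760, (A,nl)→1220 …(+1); best=200 via (A,nl_idx)
  {BC}: card=1200; try (C,hash)→440, (B,merge)→1100, (C,merge)→1200, (B,hash)→1720, (B,nl)→2420, (C,nl)→2520; best=440 via (C,hash)
  {CD}: card=20; try (D,nl_idx)→180, (C,hash)→400, (D,merge)→940, (C,merge)→1020, (D,hash)→1440, (D,nl)→2020 …(+1); best=180 via (D,nl_idx)
  {ABC}: card=3600; try (B,merge)→1580, (B,hash)→1940, (A,hash)→2360, (B,nl)→7400, (A,nl_idx)→11240, (A,merge)→15260 …(+1); best=1580 via (B,merge)
  {ACD}: card=60; try (A,nl_idx)→360, (D,nl_idx)→680, (A,merge)→720, (A,hash)→920, (A,nl)→1380, (D,merge)→1420 …(+2); best=360 via (A,nl_idx)
  {BCD}: card=1200; try (B,merge)→1260, (B,hash)→1880, (B,nl)→2580, (D,hash)→3040, (D,nl_idx)→10040, (D,merge)→15640 …(+1); best=1260 via (B,merge)
  {ABCD}: card=3600; try (B,merge)→1740, (B,hash)→2100, (A,hash)→3180, (D,hash)→6580, (B,nl)→7560, (A,nl_idx)→12060 …(+5); best=1740 via (B,merge)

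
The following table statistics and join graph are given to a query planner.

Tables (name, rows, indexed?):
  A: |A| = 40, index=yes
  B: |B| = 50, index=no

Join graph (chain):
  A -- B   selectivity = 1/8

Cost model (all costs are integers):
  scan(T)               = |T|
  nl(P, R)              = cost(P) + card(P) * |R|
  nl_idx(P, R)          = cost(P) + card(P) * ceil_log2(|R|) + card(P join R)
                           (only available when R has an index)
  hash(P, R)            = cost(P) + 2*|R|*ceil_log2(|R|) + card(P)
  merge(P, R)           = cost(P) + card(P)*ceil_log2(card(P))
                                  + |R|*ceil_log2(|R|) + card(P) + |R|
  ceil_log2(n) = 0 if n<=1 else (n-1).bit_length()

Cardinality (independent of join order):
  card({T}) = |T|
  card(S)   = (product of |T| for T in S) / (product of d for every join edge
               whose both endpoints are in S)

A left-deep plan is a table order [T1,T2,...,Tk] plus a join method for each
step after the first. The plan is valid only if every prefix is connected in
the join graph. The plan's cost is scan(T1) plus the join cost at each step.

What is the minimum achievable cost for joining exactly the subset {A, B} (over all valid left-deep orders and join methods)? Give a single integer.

580

Selinger DP over subsets of {A,B}:
  {A}: scan cost=40, card=40
  {B}: scan cost=50, card=50
  {AB}: card=250; try (A,hash)→580, (A,nl_idx)→600, (B,merge)→670, (B,hash)→680, (A,merge)→680, (B,nl)→2040 …(+1); best=580 via (A,hash)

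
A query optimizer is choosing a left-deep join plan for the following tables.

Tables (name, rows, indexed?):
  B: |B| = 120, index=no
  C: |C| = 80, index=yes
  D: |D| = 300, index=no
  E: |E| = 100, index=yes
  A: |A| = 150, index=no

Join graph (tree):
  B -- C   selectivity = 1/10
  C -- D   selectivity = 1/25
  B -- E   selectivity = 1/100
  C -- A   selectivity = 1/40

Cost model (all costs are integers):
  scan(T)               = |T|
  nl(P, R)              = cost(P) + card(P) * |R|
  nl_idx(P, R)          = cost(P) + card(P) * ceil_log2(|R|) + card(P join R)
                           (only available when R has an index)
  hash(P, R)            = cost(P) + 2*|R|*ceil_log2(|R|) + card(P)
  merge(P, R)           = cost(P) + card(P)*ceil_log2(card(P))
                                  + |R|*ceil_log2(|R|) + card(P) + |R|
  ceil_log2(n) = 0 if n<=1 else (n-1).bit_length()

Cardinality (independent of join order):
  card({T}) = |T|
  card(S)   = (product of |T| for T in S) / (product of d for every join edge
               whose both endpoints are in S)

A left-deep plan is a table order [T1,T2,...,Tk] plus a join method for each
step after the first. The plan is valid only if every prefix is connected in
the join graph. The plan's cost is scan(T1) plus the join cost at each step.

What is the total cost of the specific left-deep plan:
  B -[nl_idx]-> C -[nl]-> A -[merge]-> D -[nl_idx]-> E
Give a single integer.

541320

step 1: scan B: cost=120, card=120
step 2: join C via nl_idx
    card(P join C) = 120*80/(10) = 960
    cost = 120 + 120*7 + 960 = 1920
step 3: join A via nl
    card(P join A) = 960*150/(40) = 3600
    cost = 1920 + 960*150 = 145920
step 4: join D via merge
    card(P join D) = 3600*300/(25) = 43200
    cost = 145920 + 3600*12 + 300*9 + 3600 + 300 = 195720
step 5: join E via nl_idx
    card(P join E) = 43200*100/(100) = 43200
    cost = 195720 + 43200*7 + 43200 = 541320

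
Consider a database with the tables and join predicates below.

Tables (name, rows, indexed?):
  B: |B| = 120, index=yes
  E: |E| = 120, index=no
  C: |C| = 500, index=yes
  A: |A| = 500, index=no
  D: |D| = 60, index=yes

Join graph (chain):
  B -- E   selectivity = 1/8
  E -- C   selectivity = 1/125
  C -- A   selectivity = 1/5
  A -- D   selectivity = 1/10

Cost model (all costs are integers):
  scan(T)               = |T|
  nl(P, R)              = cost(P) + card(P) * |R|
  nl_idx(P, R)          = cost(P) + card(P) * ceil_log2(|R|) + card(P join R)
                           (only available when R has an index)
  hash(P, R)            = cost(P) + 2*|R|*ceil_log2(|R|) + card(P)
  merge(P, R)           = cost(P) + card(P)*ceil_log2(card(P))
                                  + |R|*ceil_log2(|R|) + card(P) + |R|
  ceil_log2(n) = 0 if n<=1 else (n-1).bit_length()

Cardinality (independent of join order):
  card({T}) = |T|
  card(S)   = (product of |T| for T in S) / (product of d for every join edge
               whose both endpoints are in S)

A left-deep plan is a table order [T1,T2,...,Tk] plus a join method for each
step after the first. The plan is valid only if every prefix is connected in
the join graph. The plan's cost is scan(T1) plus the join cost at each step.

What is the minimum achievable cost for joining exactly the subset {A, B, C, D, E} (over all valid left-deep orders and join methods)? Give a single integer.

Selinger DP over subsets of {A,B,C,D,E}:
  {B}: scan cost=120, card=120
  {E}: scan cost=120, card=120
  {C}: scan cost=500, card=500
  {A}: scan cost=500, card=500
  {D}: scan cost=60, card=60
  {BE}: card=1800; try (E,hash)→1920, (B,hash)→1920, (E,merge)→2040, (B,merge)→2040, (B,nl_idx)→2760, (E,nl)→14520 …(+1); best=1920 via (E,hash)
  {CE}: card=480; try (C,nl_idx)→1680, (E,hash)→2680, (C,merge)→6080, (E,merge)→6460, (C,hash)→9240, (C,nl)→60120 …(+1); best=1680 via (C,nl_idx)
  {AC}: card=50000; try (C,hash)→10000, (A,hash)→10000, (C,merge)→10500, (A,merge)→10500, (C,nl_idx)→55000, (C,nl)→250500 …(+1); best=10000 via (C,hash)
  {AD}: card=3000; try (D,hash)→1720, (A,merge)→5480, (D,merge)→5920, (D,nl_idx)→6500, (A,hash)→9120, (A,nl)→30060 …(+1); best=1720 via (D,hash)
  {BCE}: card=7200; try (B,hash)→3840, (B,merge)→7440, (B,nl_idx)→12240, (C,hash)→12720, (C,nl_idx)→25320, (C,merge)→28520 …(+2); best=3840 via (B,hash)
  {ACE}: card=48000; try (A,hash)→11160, (A,merge)→11480, (E,hash)→61680, (A,nl)→241680, (E,merge)→860960, (E,nl)→6010000; best=11160 via (A,hash)
  {ACD}: card=300000; try (C,hash)→13720, (C,merge)→45720, (D,hash)→60720, (C,nl_idx)→328720, (D,nl_idx)→610000, (D,merge)→860420 …(+2); best=13720 via (C,hash)
  {ABCE}: card=720000; try (A,hash)→20040, (B,hash)→60840, (A,merge)→109640, (B,merge)→828120, (B,nl_idx)→1067160, (A,nl)→3603840 …(+1); best=20040 via (A,hash)
  {ACDE}: card=288000; try (D,hash)→59880, (E,hash)→315400, (D,nl_idx)→587160, (D,merge)→827580, (D,nl)→2891160, (E,merge)→6014680 …(+1); best=59880 via (D,hash)
  {ABCDE}: card=4320000; try (B,hash)→349560, (D,hash)→740760, (B,merge)→5820840, (B,nl_idx)→6395880, (D,nl_idx)→8660040, (D,merge)→15140460 …(+2); best=349560 via (B,hash)

349560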